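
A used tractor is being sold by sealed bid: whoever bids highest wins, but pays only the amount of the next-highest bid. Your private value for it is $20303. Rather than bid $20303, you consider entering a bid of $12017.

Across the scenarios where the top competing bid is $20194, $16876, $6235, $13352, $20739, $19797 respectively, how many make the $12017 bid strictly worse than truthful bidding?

The deviation hurts exactly when the highest competing bid lies strictly between $12017 and $20303 — underbidding then forfeits a profitable win.
$20194: inside the interval → strictly worse (loss $109).
$16876: inside the interval → strictly worse (loss $3427).
$6235: below both → same outcome either way.
$13352: inside the interval → strictly worse (loss $6951).
$20739: above both → same outcome either way.
$19797: inside the interval → strictly worse (loss $506).
Count: 4.

4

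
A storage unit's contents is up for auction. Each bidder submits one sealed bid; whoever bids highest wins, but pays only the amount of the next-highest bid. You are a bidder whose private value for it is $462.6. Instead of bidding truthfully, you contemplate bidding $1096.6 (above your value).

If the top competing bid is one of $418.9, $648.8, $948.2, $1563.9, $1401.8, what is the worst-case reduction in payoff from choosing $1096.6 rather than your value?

$485.6

$418.9: same outcome either way → loss $0.
$648.8: truthful gives $0, deviation gives −$186.2 → loss $186.2.
$948.2: truthful gives $0, deviation gives −$485.6 → loss $485.6.
$1563.9: same outcome either way → loss $0.
$1401.8: same outcome either way → loss $0.
Maximum loss: $485.6.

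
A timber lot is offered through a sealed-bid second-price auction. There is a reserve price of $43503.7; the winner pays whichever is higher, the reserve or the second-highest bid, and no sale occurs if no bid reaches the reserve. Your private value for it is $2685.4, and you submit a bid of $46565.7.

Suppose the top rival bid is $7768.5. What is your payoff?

Your bid $46565.7 is the highest and exceeds the reserve.
Price = max(second-highest bid, reserve) = max($7768.5, $43503.7) = $43503.7.
Payoff = $2685.4 − $43503.7 = −$40818.3.

−$40818.3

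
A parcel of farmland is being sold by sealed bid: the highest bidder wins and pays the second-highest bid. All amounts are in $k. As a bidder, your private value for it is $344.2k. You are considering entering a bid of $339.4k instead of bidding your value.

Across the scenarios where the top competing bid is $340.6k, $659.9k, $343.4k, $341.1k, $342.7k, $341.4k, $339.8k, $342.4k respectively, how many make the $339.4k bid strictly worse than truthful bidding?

7

The deviation hurts exactly when the highest competing bid lies strictly between $339.4k and $344.2k — underbidding then forfeits a profitable win.
$340.6k: inside the interval → strictly worse (loss $3.6k).
$659.9k: above both → same outcome either way.
$343.4k: inside the interval → strictly worse (loss $0.8k).
$341.1k: inside the interval → strictly worse (loss $3.1k).
$342.7k: inside the interval → strictly worse (loss $1.5k).
$341.4k: inside the interval → strictly worse (loss $2.8k).
$339.8k: inside the interval → strictly worse (loss $4.4k).
$342.4k: inside the interval → strictly worse (loss $1.8k).
Count: 7.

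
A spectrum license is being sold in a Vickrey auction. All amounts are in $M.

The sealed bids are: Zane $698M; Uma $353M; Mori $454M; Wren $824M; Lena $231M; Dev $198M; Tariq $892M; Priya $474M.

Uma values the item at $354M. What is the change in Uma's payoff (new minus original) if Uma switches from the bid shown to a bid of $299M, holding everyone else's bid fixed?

The highest bid among the other bidders is $892M; Uma's bid doesn't change that.
Original bid $353M: Uma is not highest (top rival bid is $892M); payoff $0M.
Alternative bid $299M: Uma is not highest (top rival bid is $892M); payoff $0M.
Change in payoff = $0M − ($0M) = $0M.

$0M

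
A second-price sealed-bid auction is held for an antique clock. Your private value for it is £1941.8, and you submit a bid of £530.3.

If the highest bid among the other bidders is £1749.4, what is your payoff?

Your bid £530.3 is below the highest competing bid £1749.4, so you lose.
A losing bidder pays nothing and receives nothing: payoff = £0.

£0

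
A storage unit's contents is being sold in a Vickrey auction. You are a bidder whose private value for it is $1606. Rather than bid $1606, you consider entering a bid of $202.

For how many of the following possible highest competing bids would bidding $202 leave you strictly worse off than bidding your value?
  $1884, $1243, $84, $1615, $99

1

The deviation hurts exactly when the highest competing bid lies strictly between $202 and $1606 — underbidding then forfeits a profitable win.
$1884: above both → same outcome either way.
$1243: inside the interval → strictly worse (loss $363).
$84: below both → same outcome either way.
$1615: above both → same outcome either way.
$99: below both → same outcome either way.
Count: 1.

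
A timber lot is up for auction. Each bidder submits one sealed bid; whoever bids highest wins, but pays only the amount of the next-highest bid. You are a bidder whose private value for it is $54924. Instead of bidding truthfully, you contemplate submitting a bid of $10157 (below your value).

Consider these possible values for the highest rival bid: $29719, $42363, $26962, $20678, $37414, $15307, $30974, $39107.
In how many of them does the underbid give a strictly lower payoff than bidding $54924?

The deviation hurts exactly when the highest competing bid lies strictly between $10157 and $54924 — underbidding then forfeits a profitable win.
$29719: inside the interval → strictly worse (loss $25205).
$42363: inside the interval → strictly worse (loss $12561).
$26962: inside the interval → strictly worse (loss $27962).
$20678: inside the interval → strictly worse (loss $34246).
$37414: inside the interval → strictly worse (loss $17510).
$15307: inside the interval → strictly worse (loss $39617).
$30974: inside the interval → strictly worse (loss $23950).
$39107: inside the interval → strictly worse (loss $15817).
Count: 8.

8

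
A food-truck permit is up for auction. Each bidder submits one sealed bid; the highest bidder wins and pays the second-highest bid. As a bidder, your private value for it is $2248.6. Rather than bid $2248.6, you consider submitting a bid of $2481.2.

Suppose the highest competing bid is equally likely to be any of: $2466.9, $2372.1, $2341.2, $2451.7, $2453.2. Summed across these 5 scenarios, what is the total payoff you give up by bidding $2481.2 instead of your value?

The deviation costs you only when the competing bid falls strictly between $2248.6 and $2481.2; elsewhere both bids give the same outcome.
$2466.9: truthful payoff $0, deviation payoff −$218.3 → loss $218.3.
$2372.1: truthful payoff $0, deviation payoff −$123.5 → loss $123.5.
$2341.2: truthful payoff $0, deviation payoff −$92.6 → loss $92.6.
$2451.7: truthful payoff $0, deviation payoff −$203.1 → loss $203.1.
$2453.2: truthful payoff $0, deviation payoff −$204.6 → loss $204.6.
Total loss = $218.3 + $123.5 + $92.6 + $203.1 + $204.6 = $842.1.

$842.1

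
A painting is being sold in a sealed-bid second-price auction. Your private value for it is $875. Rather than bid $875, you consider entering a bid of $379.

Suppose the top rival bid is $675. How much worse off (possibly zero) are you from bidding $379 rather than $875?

Bidding your value $875: you win (since $875 > $675) and pay $675. Payoff $200.
Bidding $379: you lose. Payoff $0.
The competing bid $675 lies between your shaded bid and your value, so underbidding forfeits an item you could have won at a profitable price.
Loss from deviating = $200 − ($0) = $200.
Truthful bidding weakly dominates here: raising your bid can only win items priced above your value, and lowering it can only forfeit items priced below.

$200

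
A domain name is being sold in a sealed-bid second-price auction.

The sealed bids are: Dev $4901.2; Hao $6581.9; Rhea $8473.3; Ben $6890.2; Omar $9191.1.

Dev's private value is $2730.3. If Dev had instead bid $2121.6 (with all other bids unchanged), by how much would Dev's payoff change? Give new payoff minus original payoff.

$0

The highest bid among the other bidders is $9191.1; Dev's bid doesn't change that.
Original bid $4901.2: Dev is not highest (top rival bid is $9191.1); payoff $0.
Alternative bid $2121.6: Dev is not highest (top rival bid is $9191.1); payoff $0.
Change in payoff = $0 − ($0) = $0.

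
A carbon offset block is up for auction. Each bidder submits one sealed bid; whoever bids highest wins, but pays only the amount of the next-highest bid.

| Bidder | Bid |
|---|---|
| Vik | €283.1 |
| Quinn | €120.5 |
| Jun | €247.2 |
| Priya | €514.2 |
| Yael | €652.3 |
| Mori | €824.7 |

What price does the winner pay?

Highest bid: Mori at €824.7, so Mori wins.
Second-highest bid: Yael at €652.3 — that is the price the winner pays.

€652.3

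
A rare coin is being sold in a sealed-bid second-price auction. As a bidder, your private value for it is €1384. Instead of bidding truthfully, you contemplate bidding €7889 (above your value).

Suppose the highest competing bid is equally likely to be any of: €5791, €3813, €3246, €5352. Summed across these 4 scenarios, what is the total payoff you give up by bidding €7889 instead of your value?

€12666

The deviation costs you only when the competing bid falls strictly between €1384 and €7889; elsewhere both bids give the same outcome.
€5791: truthful payoff €0, deviation payoff −€4407 → loss €4407.
€3813: truthful payoff €0, deviation payoff −€2429 → loss €2429.
€3246: truthful payoff €0, deviation payoff −€1862 → loss €1862.
€5352: truthful payoff €0, deviation payoff −€3968 → loss €3968.
Total loss = €4407 + €2429 + €1862 + €3968 = €12666.
Truthful bidding weakly dominates here: raising your bid can only win items priced above your value, and lowering it can only forfeit items priced below.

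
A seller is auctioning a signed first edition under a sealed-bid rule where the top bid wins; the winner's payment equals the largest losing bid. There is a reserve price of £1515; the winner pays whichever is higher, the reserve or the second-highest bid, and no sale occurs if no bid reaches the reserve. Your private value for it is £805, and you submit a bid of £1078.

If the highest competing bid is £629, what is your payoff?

£0

Your bid £1078 is the highest bid but falls below the reserve £1515, so the item goes unsold. Payoff £0.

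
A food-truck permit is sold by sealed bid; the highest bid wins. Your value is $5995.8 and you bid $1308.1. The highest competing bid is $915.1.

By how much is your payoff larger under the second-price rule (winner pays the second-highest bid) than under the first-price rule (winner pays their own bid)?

You have the highest bid, so you win under either rule.
Second-price: pay $915.1 → payoff $5080.7.
First-price: pay your own bid $1308.1 → payoff $4687.7.
Difference = $5080.7 − ($4687.7) = $393.

$393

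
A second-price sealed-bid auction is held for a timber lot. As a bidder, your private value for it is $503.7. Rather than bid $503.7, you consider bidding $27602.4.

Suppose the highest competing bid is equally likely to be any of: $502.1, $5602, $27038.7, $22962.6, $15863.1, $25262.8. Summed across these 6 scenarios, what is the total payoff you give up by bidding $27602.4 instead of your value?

$94210.7

The deviation costs you only when the competing bid falls strictly between $503.7 and $27602.4; elsewhere both bids give the same outcome.
$502.1: outcomes coincide → loss $0.
$5602: truthful payoff $0, deviation payoff −$5098.3 → loss $5098.3.
$27038.7: truthful payoff $0, deviation payoff −$26535 → loss $26535.
$22962.6: truthful payoff $0, deviation payoff −$22458.9 → loss $22458.9.
$15863.1: truthful payoff $0, deviation payoff −$15359.4 → loss $15359.4.
$25262.8: truthful payoff $0, deviation payoff −$24759.1 → loss $24759.1.
Total loss = $5098.3 + $26535 + $22458.9 + $15359.4 + $24759.1 = $94210.7.
In a second-price auction your bid sets only whether you win, not what you pay, so bidding your true value is weakly dominant.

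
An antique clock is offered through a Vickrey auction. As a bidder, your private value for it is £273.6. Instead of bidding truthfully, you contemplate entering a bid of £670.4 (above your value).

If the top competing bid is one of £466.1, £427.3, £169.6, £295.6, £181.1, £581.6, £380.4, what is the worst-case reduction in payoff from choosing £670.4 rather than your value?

£308

£466.1: truthful gives £0, deviation gives −£192.5 → loss £192.5.
£427.3: truthful gives £0, deviation gives −£153.7 → loss £153.7.
£169.6: same outcome either way → loss £0.
£295.6: truthful gives £0, deviation gives −£22 → loss £22.
£181.1: same outcome either way → loss £0.
£581.6: truthful gives £0, deviation gives −£308 → loss £308.
£380.4: truthful gives £0, deviation gives −£106.8 → loss £106.8.
Maximum loss: £308.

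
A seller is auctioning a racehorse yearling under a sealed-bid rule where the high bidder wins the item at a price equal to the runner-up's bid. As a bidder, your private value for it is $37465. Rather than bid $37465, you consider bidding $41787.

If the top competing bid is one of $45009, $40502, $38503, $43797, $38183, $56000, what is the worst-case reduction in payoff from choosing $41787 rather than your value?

$3037

$45009: same outcome either way → loss $0.
$40502: truthful gives $0, deviation gives −$3037 → loss $3037.
$38503: truthful gives $0, deviation gives −$1038 → loss $1038.
$43797: same outcome either way → loss $0.
$38183: truthful gives $0, deviation gives −$718 → loss $718.
$56000: same outcome either way → loss $0.
Maximum loss: $3037.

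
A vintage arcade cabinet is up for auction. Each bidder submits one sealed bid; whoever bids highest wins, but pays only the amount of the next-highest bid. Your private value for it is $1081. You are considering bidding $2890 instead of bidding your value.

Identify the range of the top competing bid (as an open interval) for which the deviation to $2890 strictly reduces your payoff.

($1081, $2890)

If the competing bid is below $1081, both bids win at the same price — no difference.
If it is above $2890, both bids lose — no difference.
If it lies strictly between $1081 and $2890, bidding your value loses (payoff 0) while bidding $2890 wins at a price above your value (payoff negative).
So the deviation strictly hurts on the open interval ($1081, $2890).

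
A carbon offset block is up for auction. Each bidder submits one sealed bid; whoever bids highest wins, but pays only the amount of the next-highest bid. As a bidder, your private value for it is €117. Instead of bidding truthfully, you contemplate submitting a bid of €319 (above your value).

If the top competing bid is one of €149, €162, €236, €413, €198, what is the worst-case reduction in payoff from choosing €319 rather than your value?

€119

€149: truthful gives €0, deviation gives −€32 → loss €32.
€162: truthful gives €0, deviation gives −€45 → loss €45.
€236: truthful gives €0, deviation gives −€119 → loss €119.
€413: same outcome either way → loss €0.
€198: truthful gives €0, deviation gives −€81 → loss €81.
Maximum loss: €119.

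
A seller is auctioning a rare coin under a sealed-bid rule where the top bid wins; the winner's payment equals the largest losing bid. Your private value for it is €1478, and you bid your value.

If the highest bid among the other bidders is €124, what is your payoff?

€1354

Your bid €1478 exceeds the highest competing bid €124, so you win.
In a second-price auction the winner pays the second-highest bid, €124.
Payoff = value − price = €1478 − €124 = €1354.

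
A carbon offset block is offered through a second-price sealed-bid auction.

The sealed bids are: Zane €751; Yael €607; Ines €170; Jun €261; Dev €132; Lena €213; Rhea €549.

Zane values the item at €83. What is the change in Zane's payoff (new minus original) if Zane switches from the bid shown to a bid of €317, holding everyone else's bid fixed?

The highest bid among the other bidders is €607; Zane's bid doesn't change that.
Original bid €751: Zane is highest, pays the top rival bid €607; payoff €83 − €607 = −€524.
Alternative bid €317: Zane is not highest (top rival bid is €607); payoff €0.
Change in payoff = €0 − (−€524) = €524.

€524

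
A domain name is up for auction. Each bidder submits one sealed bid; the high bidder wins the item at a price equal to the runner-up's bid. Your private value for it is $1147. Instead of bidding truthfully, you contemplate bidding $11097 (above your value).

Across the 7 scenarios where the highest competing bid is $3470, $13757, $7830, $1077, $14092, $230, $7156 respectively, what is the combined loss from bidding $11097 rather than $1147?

The deviation costs you only when the competing bid falls strictly between $1147 and $11097; elsewhere both bids give the same outcome.
$3470: truthful payoff $0, deviation payoff −$2323 → loss $2323.
$13757: outcomes coincide → loss $0.
$7830: truthful payoff $0, deviation payoff −$6683 → loss $6683.
$1077: outcomes coincide → loss $0.
$14092: outcomes coincide → loss $0.
$230: outcomes coincide → loss $0.
$7156: truthful payoff $0, deviation payoff −$6009 → loss $6009.
Total loss = $2323 + $6683 + $6009 = $15015.

$15015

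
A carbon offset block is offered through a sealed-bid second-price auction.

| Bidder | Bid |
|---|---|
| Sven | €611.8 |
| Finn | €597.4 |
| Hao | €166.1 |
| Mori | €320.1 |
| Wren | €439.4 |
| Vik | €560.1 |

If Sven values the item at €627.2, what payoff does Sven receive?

€29.8

Highest bid: Sven at €611.8, so Sven wins.
Second-highest bid: Finn at €597.4 — that is the price the winner pays.
Sven's payoff = value − price = €627.2 − €597.4 = €29.8.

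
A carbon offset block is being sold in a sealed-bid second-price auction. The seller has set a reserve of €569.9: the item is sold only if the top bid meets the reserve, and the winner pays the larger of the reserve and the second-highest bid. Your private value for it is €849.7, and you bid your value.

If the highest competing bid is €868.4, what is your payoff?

Your bid €849.7 is below the highest competing bid €868.4, so you lose. Payoff €0.

€0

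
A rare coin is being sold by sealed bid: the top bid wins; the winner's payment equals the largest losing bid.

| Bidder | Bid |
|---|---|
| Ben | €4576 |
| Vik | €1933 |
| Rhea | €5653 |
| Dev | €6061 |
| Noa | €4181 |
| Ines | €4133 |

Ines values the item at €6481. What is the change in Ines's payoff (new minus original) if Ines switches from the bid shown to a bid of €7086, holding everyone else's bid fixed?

The highest bid among the other bidders is €6061; Ines's bid doesn't change that.
Original bid €4133: Ines is not highest (top rival bid is €6061); payoff €0.
Alternative bid €7086: Ines is highest, pays the top rival bid €6061; payoff €6481 − €6061 = €420.
Change in payoff = €420 − (€0) = €420.

€420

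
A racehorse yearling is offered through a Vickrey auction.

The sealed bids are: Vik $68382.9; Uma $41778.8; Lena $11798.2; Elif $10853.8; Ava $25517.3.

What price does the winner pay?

Highest bid: Vik at $68382.9, so Vik wins.
Second-highest bid: Uma at $41778.8 — that is the price the winner pays.

$41778.8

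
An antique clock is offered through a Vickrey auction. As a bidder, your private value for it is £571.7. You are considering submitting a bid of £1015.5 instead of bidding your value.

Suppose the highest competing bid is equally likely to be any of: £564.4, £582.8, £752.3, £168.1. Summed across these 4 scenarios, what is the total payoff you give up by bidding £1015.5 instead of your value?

£191.7

The deviation costs you only when the competing bid falls strictly between £571.7 and £1015.5; elsewhere both bids give the same outcome.
£564.4: outcomes coincide → loss £0.
£582.8: truthful payoff £0, deviation payoff −£11.1 → loss £11.1.
£752.3: truthful payoff £0, deviation payoff −£180.6 → loss £180.6.
£168.1: outcomes coincide → loss £0.
Total loss = £11.1 + £180.6 = £191.7.
Truthful bidding weakly dominates here: raising your bid can only win items priced above your value, and lowering it can only forfeit items priced below.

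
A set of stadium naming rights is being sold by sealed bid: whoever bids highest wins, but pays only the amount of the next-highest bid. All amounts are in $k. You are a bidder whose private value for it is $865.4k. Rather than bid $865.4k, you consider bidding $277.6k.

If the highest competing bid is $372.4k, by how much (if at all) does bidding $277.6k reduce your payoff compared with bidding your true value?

Bidding your value $865.4k: you win (since $865.4k > $372.4k) and pay $372.4k. Payoff $493k.
Bidding $277.6k: you lose. Payoff $0k.
The competing bid $372.4k lies between your shaded bid and your value, so underbidding forfeits an item you could have won at a profitable price.
Loss from deviating = $493k − ($0k) = $493k.

$493k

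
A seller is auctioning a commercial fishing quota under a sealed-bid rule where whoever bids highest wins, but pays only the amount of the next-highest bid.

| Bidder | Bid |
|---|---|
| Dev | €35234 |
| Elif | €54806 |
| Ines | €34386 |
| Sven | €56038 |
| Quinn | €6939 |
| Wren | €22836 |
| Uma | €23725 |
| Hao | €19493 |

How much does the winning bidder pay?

Highest bid: Sven at €56038, so Sven wins.
Second-highest bid: Elif at €54806 — that is the price the winner pays.

€54806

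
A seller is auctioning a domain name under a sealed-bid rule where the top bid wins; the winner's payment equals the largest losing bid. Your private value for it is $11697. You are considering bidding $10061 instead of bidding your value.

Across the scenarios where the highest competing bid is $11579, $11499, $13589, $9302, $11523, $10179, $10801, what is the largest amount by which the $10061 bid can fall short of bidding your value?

$1518

$11579: truthful gives $118, deviation gives $0 → loss $118.
$11499: truthful gives $198, deviation gives $0 → loss $198.
$13589: same outcome either way → loss $0.
$9302: same outcome either way → loss $0.
$11523: truthful gives $174, deviation gives $0 → loss $174.
$10179: truthful gives $1518, deviation gives $0 → loss $1518.
$10801: truthful gives $896, deviation gives $0 → loss $896.
Maximum loss: $1518.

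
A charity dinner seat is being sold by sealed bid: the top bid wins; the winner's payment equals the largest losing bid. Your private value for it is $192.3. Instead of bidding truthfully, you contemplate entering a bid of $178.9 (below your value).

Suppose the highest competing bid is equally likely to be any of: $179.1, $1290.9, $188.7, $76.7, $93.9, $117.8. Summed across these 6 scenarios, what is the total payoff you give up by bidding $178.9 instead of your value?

The deviation costs you only when the competing bid falls strictly between $178.9 and $192.3; elsewhere both bids give the same outcome.
$179.1: truthful payoff $13.2, deviation payoff $0 → loss $13.2.
$1290.9: outcomes coincide → loss $0.
$188.7: truthful payoff $3.6, deviation payoff $0 → loss $3.6.
$76.7: outcomes coincide → loss $0.
$93.9: outcomes coincide → loss $0.
$117.8: outcomes coincide → loss $0.
Total loss = $13.2 + $3.6 = $16.8.
Truthful bidding weakly dominates here: raising your bid can only win items priced above your value, and lowering it can only forfeit items priced below.

$16.8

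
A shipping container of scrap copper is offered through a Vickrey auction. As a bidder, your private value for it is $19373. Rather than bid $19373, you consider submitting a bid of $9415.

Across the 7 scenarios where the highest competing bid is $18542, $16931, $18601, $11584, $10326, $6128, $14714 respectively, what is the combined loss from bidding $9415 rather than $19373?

$25540

The deviation costs you only when the competing bid falls strictly between $9415 and $19373; elsewhere both bids give the same outcome.
$18542: truthful payoff $831, deviation payoff $0 → loss $831.
$16931: truthful payoff $2442, deviation payoff $0 → loss $2442.
$18601: truthful payoff $772, deviation payoff $0 → loss $772.
$11584: truthful payoff $7789, deviation payoff $0 → loss $7789.
$10326: truthful payoff $9047, deviation payoff $0 → loss $9047.
$6128: outcomes coincide → loss $0.
$14714: truthful payoff $4659, deviation payoff $0 → loss $4659.
Total loss = $831 + $2442 + $772 + $7789 + $9047 + $4659 = $25540.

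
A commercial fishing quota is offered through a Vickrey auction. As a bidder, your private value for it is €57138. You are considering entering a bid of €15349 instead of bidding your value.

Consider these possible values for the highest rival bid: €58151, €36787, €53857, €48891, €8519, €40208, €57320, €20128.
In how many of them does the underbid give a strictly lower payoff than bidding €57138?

The deviation hurts exactly when the highest competing bid lies strictly between €15349 and €57138 — underbidding then forfeits a profitable win.
€58151: above both → same outcome either way.
€36787: inside the interval → strictly worse (loss €20351).
€53857: inside the interval → strictly worse (loss €3281).
€48891: inside the interval → strictly worse (loss €8247).
€8519: below both → same outcome either way.
€40208: inside the interval → strictly worse (loss €16930).
€57320: above both → same outcome either way.
€20128: inside the interval → strictly worse (loss €37010).
Count: 5.

5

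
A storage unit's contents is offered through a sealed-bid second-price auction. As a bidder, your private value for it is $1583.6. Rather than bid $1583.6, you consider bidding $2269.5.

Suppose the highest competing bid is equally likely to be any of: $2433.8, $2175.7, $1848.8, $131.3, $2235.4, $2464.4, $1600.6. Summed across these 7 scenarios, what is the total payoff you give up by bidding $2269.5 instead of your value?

The deviation costs you only when the competing bid falls strictly between $1583.6 and $2269.5; elsewhere both bids give the same outcome.
$2433.8: outcomes coincide → loss $0.
$2175.7: truthful payoff $0, deviation payoff −$592.1 → loss $592.1.
$1848.8: truthful payoff $0, deviation payoff −$265.2 → loss $265.2.
$131.3: outcomes coincide → loss $0.
$2235.4: truthful payoff $0, deviation payoff −$651.8 → loss $651.8.
$2464.4: outcomes coincide → loss $0.
$1600.6: truthful payoff $0, deviation payoff −$17 → loss $17.
Total loss = $592.1 + $265.2 + $651.8 + $17 = $1526.1.

$1526.1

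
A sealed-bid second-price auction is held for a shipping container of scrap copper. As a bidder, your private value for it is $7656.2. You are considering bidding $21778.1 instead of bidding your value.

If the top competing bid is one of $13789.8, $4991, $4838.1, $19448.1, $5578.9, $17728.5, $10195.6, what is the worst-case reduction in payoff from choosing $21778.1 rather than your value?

$13789.8: truthful gives $0, deviation gives −$6133.6 → loss $6133.6.
$4991: same outcome either way → loss $0.
$4838.1: same outcome either way → loss $0.
$19448.1: truthful gives $0, deviation gives −$11791.9 → loss $11791.9.
$5578.9: same outcome either way → loss $0.
$17728.5: truthful gives $0, deviation gives −$10072.3 → loss $10072.3.
$10195.6: truthful gives $0, deviation gives −$2539.4 → loss $2539.4.
Maximum loss: $11791.9.

$11791.9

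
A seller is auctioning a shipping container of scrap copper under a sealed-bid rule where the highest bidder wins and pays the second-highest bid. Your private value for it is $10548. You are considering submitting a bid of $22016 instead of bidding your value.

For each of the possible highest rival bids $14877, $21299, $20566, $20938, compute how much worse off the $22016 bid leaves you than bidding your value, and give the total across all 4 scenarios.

The deviation costs you only when the competing bid falls strictly between $10548 and $22016; elsewhere both bids give the same outcome.
$14877: truthful payoff $0, deviation payoff −$4329 → loss $4329.
$21299: truthful payoff $0, deviation payoff −$10751 → loss $10751.
$20566: truthful payoff $0, deviation payoff −$10018 → loss $10018.
$20938: truthful payoff $0, deviation payoff −$10390 → loss $10390.
Total loss = $4329 + $10751 + $10018 + $10390 = $35488.

$35488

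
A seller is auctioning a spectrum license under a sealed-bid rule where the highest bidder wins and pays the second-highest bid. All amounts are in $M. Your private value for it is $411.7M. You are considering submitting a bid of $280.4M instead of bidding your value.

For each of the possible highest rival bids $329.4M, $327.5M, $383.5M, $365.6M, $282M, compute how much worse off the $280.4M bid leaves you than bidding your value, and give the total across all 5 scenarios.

$370.5M

The deviation costs you only when the competing bid falls strictly between $280.4M and $411.7M; elsewhere both bids give the same outcome.
$329.4M: truthful payoff $82.3M, deviation payoff $0M → loss $82.3M.
$327.5M: truthful payoff $84.2M, deviation payoff $0M → loss $84.2M.
$383.5M: truthful payoff $28.2M, deviation payoff $0M → loss $28.2M.
$365.6M: truthful payoff $46.1M, deviation payoff $0M → loss $46.1M.
$282M: truthful payoff $129.7M, deviation payoff $0M → loss $129.7M.
Total loss = $82.3M + $84.2M + $28.2M + $46.1M + $129.7M = $370.5M.
Truthful bidding weakly dominates here: raising your bid can only win items priced above your value, and lowering it can only forfeit items priced below.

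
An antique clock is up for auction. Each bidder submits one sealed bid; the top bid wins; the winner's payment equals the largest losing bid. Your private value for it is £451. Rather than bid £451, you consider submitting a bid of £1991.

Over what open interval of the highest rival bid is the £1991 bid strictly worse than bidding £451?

(£451, £1991)

If the competing bid is below £451, both bids win at the same price — no difference.
If it is above £1991, both bids lose — no difference.
If it lies strictly between £451 and £1991, bidding your value loses (payoff 0) while bidding £1991 wins at a price above your value (payoff negative).
So the deviation strictly hurts on the open interval (£451, £1991).
Truthful bidding weakly dominates here: raising your bid can only win items priced above your value, and lowering it can only forfeit items priced below.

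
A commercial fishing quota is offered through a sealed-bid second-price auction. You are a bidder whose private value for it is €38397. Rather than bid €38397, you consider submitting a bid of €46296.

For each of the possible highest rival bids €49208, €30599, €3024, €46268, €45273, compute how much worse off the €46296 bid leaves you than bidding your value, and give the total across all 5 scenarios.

The deviation costs you only when the competing bid falls strictly between €38397 and €46296; elsewhere both bids give the same outcome.
€49208: outcomes coincide → loss €0.
€30599: outcomes coincide → loss €0.
€3024: outcomes coincide → loss €0.
€46268: truthful payoff €0, deviation payoff −€7871 → loss €7871.
€45273: truthful payoff €0, deviation payoff −€6876 → loss €6876.
Total loss = €7871 + €6876 = €14747.
Because the price is fixed by the runner-up's bid, deviating from your value can only change a good outcome into a bad one — never the reverse.

€14747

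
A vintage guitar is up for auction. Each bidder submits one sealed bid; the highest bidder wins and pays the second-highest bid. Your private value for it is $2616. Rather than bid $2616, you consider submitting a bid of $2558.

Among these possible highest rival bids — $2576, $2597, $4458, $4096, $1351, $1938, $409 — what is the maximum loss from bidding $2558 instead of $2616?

$2576: truthful gives $40, deviation gives $0 → loss $40.
$2597: truthful gives $19, deviation gives $0 → loss $19.
$4458: same outcome either way → loss $0.
$4096: same outcome either way → loss $0.
$1351: same outcome either way → loss $0.
$1938: same outcome either way → loss $0.
$409: same outcome either way → loss $0.
Maximum loss: $40.

$40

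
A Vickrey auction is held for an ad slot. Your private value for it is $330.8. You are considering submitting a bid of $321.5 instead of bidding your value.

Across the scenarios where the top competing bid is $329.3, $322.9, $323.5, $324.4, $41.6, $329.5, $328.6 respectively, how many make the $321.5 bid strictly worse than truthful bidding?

6

The deviation hurts exactly when the highest competing bid lies strictly between $321.5 and $330.8 — underbidding then forfeits a profitable win.
$329.3: inside the interval → strictly worse (loss $1.5).
$322.9: inside the interval → strictly worse (loss $7.9).
$323.5: inside the interval → strictly worse (loss $7.3).
$324.4: inside the interval → strictly worse (loss $6.4).
$41.6: below both → same outcome either way.
$329.5: inside the interval → strictly worse (loss $1.3).
$328.6: inside the interval → strictly worse (loss $2.2).
Count: 6.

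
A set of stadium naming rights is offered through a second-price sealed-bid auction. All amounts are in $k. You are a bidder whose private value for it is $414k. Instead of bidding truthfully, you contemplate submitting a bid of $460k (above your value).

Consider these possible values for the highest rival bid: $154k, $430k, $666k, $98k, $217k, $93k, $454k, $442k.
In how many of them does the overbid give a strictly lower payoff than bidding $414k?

The deviation hurts exactly when the highest competing bid lies strictly between $414k and $460k — overbidding then wins at a price above your value.
$154k: below both → same outcome either way.
$430k: inside the interval → strictly worse (loss $16k).
$666k: above both → same outcome either way.
$98k: below both → same outcome either way.
$217k: below both → same outcome either way.
$93k: below both → same outcome either way.
$454k: inside the interval → strictly worse (loss $40k).
$442k: inside the interval → strictly worse (loss $28k).
Count: 3.

3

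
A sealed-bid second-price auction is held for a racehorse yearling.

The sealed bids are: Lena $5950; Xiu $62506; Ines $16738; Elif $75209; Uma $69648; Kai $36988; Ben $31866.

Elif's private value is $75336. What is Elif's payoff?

$5688

Highest bid: Elif at $75209, so Elif wins.
Second-highest bid: Uma at $69648 — that is the price the winner pays.
Elif's payoff = value − price = $75336 − $69648 = $5688.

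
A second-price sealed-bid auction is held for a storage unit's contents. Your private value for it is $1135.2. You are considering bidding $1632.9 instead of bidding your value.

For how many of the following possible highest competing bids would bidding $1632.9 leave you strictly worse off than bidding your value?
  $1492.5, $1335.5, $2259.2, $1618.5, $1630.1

4

The deviation hurts exactly when the highest competing bid lies strictly between $1135.2 and $1632.9 — overbidding then wins at a price above your value.
$1492.5: inside the interval → strictly worse (loss $357.3).
$1335.5: inside the interval → strictly worse (loss $200.3).
$2259.2: above both → same outcome either way.
$1618.5: inside the interval → strictly worse (loss $483.3).
$1630.1: inside the interval → strictly worse (loss $494.9).
Count: 4.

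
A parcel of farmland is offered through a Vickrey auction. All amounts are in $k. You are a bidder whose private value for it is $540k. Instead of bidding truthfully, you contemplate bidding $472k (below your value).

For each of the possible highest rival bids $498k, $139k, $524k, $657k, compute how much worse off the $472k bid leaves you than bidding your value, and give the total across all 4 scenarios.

$58k

The deviation costs you only when the competing bid falls strictly between $472k and $540k; elsewhere both bids give the same outcome.
$498k: truthful payoff $42k, deviation payoff $0k → loss $42k.
$139k: outcomes coincide → loss $0k.
$524k: truthful payoff $16k, deviation payoff $0k → loss $16k.
$657k: outcomes coincide → loss $0k.
Total loss = $42k + $16k = $58k.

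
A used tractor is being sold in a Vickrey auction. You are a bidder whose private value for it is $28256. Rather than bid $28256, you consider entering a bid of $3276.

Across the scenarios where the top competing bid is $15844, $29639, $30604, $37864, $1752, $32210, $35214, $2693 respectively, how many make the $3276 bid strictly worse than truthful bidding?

The deviation hurts exactly when the highest competing bid lies strictly between $3276 and $28256 — underbidding then forfeits a profitable win.
$15844: inside the interval → strictly worse (loss $12412).
$29639: above both → same outcome either way.
$30604: above both → same outcome either way.
$37864: above both → same outcome either way.
$1752: below both → same outcome either way.
$32210: above both → same outcome either way.
$35214: above both → same outcome either way.
$2693: below both → same outcome either way.
Count: 1.

1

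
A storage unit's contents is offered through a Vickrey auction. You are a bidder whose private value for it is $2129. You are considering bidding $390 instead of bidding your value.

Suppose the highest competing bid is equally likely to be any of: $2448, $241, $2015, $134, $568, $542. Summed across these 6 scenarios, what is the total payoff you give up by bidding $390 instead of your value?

$3262

The deviation costs you only when the competing bid falls strictly between $390 and $2129; elsewhere both bids give the same outcome.
$2448: outcomes coincide → loss $0.
$241: outcomes coincide → loss $0.
$2015: truthful payoff $114, deviation payoff $0 → loss $114.
$134: outcomes coincide → loss $0.
$568: truthful payoff $1561, deviation payoff $0 → loss $1561.
$542: truthful payoff $1587, deviation payoff $0 → loss $1587.
Total loss = $114 + $1561 + $1587 = $3262.
Because the price is fixed by the runner-up's bid, deviating from your value can only change a good outcome into a bad one — never the reverse.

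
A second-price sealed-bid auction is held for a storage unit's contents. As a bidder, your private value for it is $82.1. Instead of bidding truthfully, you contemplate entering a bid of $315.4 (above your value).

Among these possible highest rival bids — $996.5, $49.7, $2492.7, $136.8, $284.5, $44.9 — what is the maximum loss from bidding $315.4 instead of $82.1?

$996.5: same outcome either way → loss $0.
$49.7: same outcome either way → loss $0.
$2492.7: same outcome either way → loss $0.
$136.8: truthful gives $0, deviation gives −$54.7 → loss $54.7.
$284.5: truthful gives $0, deviation gives −$202.4 → loss $202.4.
$44.9: same outcome either way → loss $0.
Maximum loss: $202.4.

$202.4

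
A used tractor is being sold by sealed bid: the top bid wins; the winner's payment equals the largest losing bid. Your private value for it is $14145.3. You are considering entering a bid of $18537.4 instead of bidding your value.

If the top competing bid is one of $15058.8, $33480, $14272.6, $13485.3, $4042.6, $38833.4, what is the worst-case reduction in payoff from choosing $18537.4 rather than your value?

$913.5

$15058.8: truthful gives $0, deviation gives −$913.5 → loss $913.5.
$33480: same outcome either way → loss $0.
$14272.6: truthful gives $0, deviation gives −$127.3 → loss $127.3.
$13485.3: same outcome either way → loss $0.
$4042.6: same outcome either way → loss $0.
$38833.4: same outcome either way → loss $0.
Maximum loss: $913.5.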